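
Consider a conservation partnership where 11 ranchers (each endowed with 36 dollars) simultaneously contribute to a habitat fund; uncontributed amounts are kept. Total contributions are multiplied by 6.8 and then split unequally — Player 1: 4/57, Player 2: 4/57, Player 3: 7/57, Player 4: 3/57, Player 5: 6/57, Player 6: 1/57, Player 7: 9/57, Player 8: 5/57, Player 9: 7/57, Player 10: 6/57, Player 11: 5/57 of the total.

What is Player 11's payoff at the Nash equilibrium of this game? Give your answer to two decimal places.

Each unit j contributes comes back to j as 6.8 × (j's share), so j prefers to contribute only if that share exceeds 1/6.8 = 0.1471; otherwise keeping the unit dominates.
Player 7 alone (share 9/57) is above the threshold, contributing 36; the remaining 10 contribute 0. Total contributed: 36.
Player 11 keeps 36 and receives 6.8 × 36 × 5/57 = 21.47 from the habitat fund, for a payoff of 57.47.

57.47 dollars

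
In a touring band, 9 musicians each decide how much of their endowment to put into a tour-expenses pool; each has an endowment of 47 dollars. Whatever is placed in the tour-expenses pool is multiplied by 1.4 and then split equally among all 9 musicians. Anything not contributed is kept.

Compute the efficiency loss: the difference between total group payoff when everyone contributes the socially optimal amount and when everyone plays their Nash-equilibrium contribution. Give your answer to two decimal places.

Each contributed unit returns 1.4/9 = 0.1556 to its contributor — below 1 — so contributing 0 is dominant for every player. At the Nash equilibrium everyone keeps their 47, and the group total is 9 × 47 = 423.
Each contributed unit returns 1.400 to the group as a whole (0.1556 to each of 9 players), which exceeds 1, so the social optimum is full contribution: group total = 1.400 × 423 = 592.20.
Efficiency loss = 592.20 − 423 = 169.20.

169.20 dollars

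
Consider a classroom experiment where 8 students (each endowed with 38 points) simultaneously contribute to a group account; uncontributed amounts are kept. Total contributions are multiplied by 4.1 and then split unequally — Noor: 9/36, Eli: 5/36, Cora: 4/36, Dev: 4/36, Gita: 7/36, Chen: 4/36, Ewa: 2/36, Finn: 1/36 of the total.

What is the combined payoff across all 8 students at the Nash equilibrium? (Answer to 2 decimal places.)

Player j's private return per contributed unit is 4.1 × (j's share). Contributing is weakly dominant for j when that share is at least 1/4.1 = 0.2439, and contributing 0 is dominant otherwise.
The only share above 0.2439 is Noor's 9/36, contributing 38; the remaining 7 contribute 0. Total contributed: 38.
The group account pays out 4.1 × 38 = 155.80 in total (split across the unequal shares, but the aggregate is all that matters for the group sum).
The 7 free-riders keep 38 each, adding 266. Group total = 266 + 155.80 = 421.80.

421.80 points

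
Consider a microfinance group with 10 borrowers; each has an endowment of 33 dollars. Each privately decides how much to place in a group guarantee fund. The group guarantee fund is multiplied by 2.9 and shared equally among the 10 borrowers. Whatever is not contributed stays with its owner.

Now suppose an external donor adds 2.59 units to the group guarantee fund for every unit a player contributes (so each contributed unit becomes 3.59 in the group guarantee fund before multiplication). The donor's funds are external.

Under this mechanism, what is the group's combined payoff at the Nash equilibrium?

The effective private return per unit is now 2.9 × 3.59 / 10 = 1.0411 > 1, so every player's dominant strategy flips to full contribution.
So the Nash equilibrium is full contribution by all 10; the group earns 2.9 × 3.59 × 330 = 3435.63.

3435.63 dollars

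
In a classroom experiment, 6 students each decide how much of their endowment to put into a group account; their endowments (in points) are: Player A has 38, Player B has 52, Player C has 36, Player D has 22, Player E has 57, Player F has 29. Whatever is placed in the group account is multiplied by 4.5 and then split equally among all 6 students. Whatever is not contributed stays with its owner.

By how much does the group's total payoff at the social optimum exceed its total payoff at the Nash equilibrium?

The private return per contributed unit is 4.5/6 = 0.7500 < 1 for every player regardless of endowment, so the Nash equilibrium is zero contribution and the group total is Σ E_j = 38 + 52 + 36 + 22 + 57 + 29 = 234.
Each contributed unit returns 4.500 to the group, so the social optimum is full contribution by everyone: group total = 4.500 × 234 = 1053.00.
Efficiency loss = (4.500 − 1) × 234 = 819.00.

819.00 points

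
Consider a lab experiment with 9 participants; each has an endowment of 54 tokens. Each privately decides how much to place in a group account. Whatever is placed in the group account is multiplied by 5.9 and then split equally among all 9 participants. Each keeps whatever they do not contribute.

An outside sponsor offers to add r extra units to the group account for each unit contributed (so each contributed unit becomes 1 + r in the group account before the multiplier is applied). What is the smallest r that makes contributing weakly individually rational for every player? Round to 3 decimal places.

0.525

With matching at rate r, one contributed unit becomes (1 + r) in the group account and returns 5.9 × (1 + r) / 9 to the contributor.
Setting this equal to 1: 1 + r = 9/5.9 = 1.5254.
So the minimum matching rate is r = 1.5254 − 1 = 0.525.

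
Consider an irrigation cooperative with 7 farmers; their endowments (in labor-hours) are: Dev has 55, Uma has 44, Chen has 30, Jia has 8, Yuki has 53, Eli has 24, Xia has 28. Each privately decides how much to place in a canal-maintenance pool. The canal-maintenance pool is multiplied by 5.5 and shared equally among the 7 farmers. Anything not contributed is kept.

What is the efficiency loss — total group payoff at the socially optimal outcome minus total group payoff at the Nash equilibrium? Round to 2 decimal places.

1089.00 labor-hours

The private return per contributed unit is 5.5/7 = 0.7857 < 1 for every player regardless of endowment, so the Nash equilibrium is zero contribution and the group total is Σ E_j = 55 + 44 + 30 + 8 + 53 + 24 + 28 = 242.
Each contributed unit returns 5.500 to the group, so the social optimum is full contribution by everyone: group total = 5.500 × 242 = 1331.00.
Efficiency loss = (5.500 − 1) × 242 = 1089.00.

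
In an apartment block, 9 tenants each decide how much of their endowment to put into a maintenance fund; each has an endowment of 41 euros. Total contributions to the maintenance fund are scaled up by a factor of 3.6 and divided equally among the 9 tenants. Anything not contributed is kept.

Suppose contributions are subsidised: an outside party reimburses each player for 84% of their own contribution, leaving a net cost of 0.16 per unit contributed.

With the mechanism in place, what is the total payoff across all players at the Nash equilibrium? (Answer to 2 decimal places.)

Under the mechanism each unit contributed yields (3.6/9) / 0.16 = 2.5000 back to its contributor per unit of net cost, which exceeds 1, making full contribution the dominant choice for everyone.
At the Nash equilibrium everyone contributes 41. Group total payoff = 9 × (41 × 0.84 + 3.6 × 41) = 1638.36.

1638.36 euros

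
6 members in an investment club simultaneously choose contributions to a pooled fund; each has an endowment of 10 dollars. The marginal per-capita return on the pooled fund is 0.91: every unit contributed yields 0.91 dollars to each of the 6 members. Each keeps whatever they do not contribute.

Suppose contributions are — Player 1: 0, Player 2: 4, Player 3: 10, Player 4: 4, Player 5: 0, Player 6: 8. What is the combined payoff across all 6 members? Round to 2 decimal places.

Total contributed: 0 + 4 + 10 + 4 + 0 + 8 = 26; total kept: 6 × 10 − 26 = 34.
The pooled fund pays out 0.91 × 6 × 26 = 141.96 in aggregate.
Group total = 34 + 141.96 = 175.96.

175.96 dollars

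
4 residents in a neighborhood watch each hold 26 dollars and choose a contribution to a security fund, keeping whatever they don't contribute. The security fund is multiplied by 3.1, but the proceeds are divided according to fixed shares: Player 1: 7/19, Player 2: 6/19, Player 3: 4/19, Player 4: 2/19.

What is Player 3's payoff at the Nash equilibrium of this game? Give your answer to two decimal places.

For player j, contributing a unit is worthwhile iff 3.1 × (j's share) ≥ 1, i.e. iff j's share is at least 0.3226.
Player 1 alone (share 7/19) is above the threshold, contributing 26; the remaining 3 contribute 0. Total contributed: 26.
Player 3 keeps 26 and receives 3.1 × 26 × 4/19 = 16.97 from the security fund, for a payoff of 42.97.

42.97 dollars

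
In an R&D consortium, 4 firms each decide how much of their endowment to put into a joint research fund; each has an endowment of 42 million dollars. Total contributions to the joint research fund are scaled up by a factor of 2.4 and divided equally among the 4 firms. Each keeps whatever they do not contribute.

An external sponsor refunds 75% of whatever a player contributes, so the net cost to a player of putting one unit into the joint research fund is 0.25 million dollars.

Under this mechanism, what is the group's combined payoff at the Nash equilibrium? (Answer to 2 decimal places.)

With the mechanism, a contributed unit returns (2.4/4) / 0.25 = 2.4000 per unit of net cost to the contributor — now above 1 — so contributing fully is weakly dominant for every player.
At the Nash equilibrium everyone contributes 42. Group total payoff = 4 × (42 × 0.75 + 2.4 × 42) = 529.20.

529.20 million dollars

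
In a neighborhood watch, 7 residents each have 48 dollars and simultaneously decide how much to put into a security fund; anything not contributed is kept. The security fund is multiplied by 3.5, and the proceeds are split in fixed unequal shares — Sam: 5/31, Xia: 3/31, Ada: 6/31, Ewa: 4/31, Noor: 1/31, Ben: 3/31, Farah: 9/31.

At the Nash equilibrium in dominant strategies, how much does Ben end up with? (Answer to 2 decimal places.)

64.26 dollars

Player j's private return per contributed unit is 3.5 × (j's share). Contributing is weakly dominant for j when that share is at least 1/3.5 = 0.2857, and contributing 0 is dominant otherwise.
The only share above 0.2857 is Farah's 9/31, contributing 48; the remaining 6 contribute 0. Total contributed: 48.
Ben keeps 48 and receives 3.5 × 48 × 3/31 = 16.26 from the security fund, for a payoff of 64.26.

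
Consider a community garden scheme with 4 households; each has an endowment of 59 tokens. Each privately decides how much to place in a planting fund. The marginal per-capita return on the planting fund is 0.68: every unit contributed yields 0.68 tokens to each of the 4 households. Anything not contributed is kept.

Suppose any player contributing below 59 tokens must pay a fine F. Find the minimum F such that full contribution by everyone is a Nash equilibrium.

18.88 tokens

Given the others contribute fully, the best deviation is to contribute 0 (any partial contribution still incurs the fine and gives up units whose private return 0.68 is below 1).
Deviating from 59 to 0 saves 59 tokens but forfeits the deviator's share of the drop in the planting fund: 0.68 × 59 = 40.12.
So the deviation gain is 59 − 40.12 = 18.88, and the fine must be at least 18.88 tokens to wipe it out.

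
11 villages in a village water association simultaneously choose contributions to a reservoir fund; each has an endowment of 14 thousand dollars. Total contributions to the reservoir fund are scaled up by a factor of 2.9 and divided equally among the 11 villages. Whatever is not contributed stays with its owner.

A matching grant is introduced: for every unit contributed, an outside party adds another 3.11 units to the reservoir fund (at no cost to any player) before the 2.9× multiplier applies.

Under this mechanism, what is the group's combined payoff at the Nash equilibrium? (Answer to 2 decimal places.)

Under the mechanism each unit contributed yields 2.9 × 4.11 / 11 = 1.0835 back to its contributor per unit of net cost, which exceeds 1, making full contribution the dominant choice for everyone.
At the Nash equilibrium everyone contributes 14. Group total payoff = 2.9 × 4.11 × 154 = 1835.53.

1835.53 thousand dollars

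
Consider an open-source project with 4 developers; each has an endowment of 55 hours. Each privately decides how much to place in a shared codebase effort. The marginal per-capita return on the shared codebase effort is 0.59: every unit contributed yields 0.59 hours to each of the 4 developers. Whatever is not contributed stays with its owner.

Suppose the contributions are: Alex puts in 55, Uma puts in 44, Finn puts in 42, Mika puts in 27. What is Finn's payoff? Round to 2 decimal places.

Total contributed: 55 + 44 + 42 + 27 = 168.
Each receives 0.59 × 168 = 99.12 from the shared codebase effort.
Finn keeps 55 − 42 = 13, so Finn's payoff is 13 + 99.12 = 112.12.

112.12 hours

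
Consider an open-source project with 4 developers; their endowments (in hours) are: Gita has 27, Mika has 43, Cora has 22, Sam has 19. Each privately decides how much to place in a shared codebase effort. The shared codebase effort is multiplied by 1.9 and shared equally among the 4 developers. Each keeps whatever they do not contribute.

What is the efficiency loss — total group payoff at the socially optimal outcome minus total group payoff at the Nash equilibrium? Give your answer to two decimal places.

99.90 hours

The private return per contributed unit is 1.9/4 = 0.4750 < 1 for every player regardless of endowment, so the Nash equilibrium is zero contribution and the group total is Σ E_j = 27 + 43 + 22 + 19 = 111.
Each contributed unit returns 1.900 to the group, so the social optimum is full contribution by everyone: group total = 1.900 × 111 = 210.90.
Efficiency loss = (1.900 − 1) × 111 = 99.90.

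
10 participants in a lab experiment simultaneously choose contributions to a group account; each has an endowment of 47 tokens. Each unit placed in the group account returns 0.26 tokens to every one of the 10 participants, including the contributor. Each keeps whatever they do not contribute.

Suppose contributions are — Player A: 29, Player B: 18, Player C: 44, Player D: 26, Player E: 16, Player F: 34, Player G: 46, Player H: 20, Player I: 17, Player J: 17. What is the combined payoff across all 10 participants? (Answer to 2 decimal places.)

897.20 tokens

Total contributed: 29 + 18 + 44 + 26 + 16 + 34 + 46 + 20 + 17 + 17 = 267; total kept: 10 × 47 − 267 = 203.
The group account pays out 0.26 × 10 × 267 = 694.20 in aggregate.
Group total = 203 + 694.20 = 897.20.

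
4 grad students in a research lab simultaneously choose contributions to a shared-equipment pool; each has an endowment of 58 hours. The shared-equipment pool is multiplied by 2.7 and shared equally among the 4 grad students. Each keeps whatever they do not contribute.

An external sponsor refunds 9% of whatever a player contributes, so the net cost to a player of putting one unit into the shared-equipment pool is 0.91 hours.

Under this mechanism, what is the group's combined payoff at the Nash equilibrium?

232.00 hours

The effective private return is (2.7/4) / 0.91 = 0.7418, which is still under 1, so the mechanism doesn't change anyone's dominant strategy: zero contribution.
Everyone keeps their endowment and the group total is 4 × 58 = 232.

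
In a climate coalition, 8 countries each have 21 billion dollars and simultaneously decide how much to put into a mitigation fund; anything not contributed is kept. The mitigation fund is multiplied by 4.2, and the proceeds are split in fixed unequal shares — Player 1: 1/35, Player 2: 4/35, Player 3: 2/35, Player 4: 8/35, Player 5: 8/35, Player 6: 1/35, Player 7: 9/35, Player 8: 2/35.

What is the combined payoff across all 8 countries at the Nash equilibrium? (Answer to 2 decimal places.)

For player j, contributing a unit is worthwhile iff 4.2 × (j's share) ≥ 1, i.e. iff j's share is at least 0.2381.
Only Player 7 (9/35) clears that bar, contributing 21; the remaining 7 contribute 0. Total contributed: 21.
The mitigation fund pays out 4.2 × 21 = 88.20 in total (split across the unequal shares, but the aggregate is all that matters for the group sum).
The 7 free-riders keep 21 each, adding 147. Group total = 147 + 88.20 = 235.20.

235.20 billion dollars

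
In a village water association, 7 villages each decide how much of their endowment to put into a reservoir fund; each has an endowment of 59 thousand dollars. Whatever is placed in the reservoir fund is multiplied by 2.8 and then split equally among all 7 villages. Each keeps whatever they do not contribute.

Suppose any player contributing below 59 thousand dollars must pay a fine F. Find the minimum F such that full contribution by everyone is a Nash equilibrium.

35.40 thousand dollars

Given the others contribute fully, the best deviation is to contribute 0 (any partial contribution still incurs the fine and gives up units whose private return 0.4000 is below 1).
Deviating from 59 to 0 saves 59 thousand dollars but forfeits the deviator's share of the drop in the reservoir fund: 2.8/7 × 59 = 23.60.
So the deviation gain is 59 − 23.60 = 35.40, and the fine must be at least 35.40 thousand dollars to wipe it out.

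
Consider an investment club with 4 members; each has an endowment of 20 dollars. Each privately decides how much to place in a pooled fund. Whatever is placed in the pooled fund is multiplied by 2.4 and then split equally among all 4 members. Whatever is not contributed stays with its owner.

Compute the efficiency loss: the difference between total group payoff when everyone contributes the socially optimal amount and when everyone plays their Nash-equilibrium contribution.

Each contributed unit returns 2.4/4 = 0.6000 to its contributor — below 1 — so contributing 0 is dominant for every player. At the Nash equilibrium everyone keeps their 20, and the group total is 4 × 20 = 80.
Each contributed unit returns 2.400 to the group as a whole (0.6000 to each of 4 players), which exceeds 1, so the social optimum is full contribution: group total = 2.400 × 80 = 192.00.
Efficiency loss = 192.00 − 80 = 112.00.

112.00 dollars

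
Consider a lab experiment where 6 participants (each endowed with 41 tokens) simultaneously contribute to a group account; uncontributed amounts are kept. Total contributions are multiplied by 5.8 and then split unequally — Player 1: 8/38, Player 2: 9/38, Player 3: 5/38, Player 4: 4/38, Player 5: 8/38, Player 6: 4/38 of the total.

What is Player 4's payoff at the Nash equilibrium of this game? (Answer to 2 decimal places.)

Each unit j contributes comes back to j as 5.8 × (j's share), so j prefers to contribute only if that share exceeds 1/5.8 = 0.1724; otherwise keeping the unit dominates.
Player 1, Player 2 and Player 5 are above the threshold, contributing 41 each; the remaining 3 contribute 0. Total contributed: 123.
Player 4 keeps 41 and receives 5.8 × 123 × 4/38 = 75.09 from the group account, for a payoff of 116.09.

116.09 tokens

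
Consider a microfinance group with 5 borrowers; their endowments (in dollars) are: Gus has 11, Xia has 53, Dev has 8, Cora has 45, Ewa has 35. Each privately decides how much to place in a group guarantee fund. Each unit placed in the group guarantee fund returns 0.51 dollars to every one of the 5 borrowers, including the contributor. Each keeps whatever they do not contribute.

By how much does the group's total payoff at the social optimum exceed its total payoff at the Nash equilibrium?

235.60 dollars

The private return per contributed unit is 0.51 < 1 for everyone, so the Nash equilibrium is zero contribution and the group total is Σ E_j = 11 + 53 + 8 + 45 + 35 = 152.
Each contributed unit returns 2.550 to the group, so the social optimum is full contribution by everyone: group total = 2.550 × 152 = 387.60.
Efficiency loss = (2.550 − 1) × 152 = 235.60.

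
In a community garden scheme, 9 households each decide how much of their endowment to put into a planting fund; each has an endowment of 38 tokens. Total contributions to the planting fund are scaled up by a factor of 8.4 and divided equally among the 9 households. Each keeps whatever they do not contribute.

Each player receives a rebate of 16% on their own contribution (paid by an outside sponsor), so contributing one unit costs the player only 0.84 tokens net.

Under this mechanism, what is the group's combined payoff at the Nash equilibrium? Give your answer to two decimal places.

2927.52 tokens

The effective private return per unit is now (8.4/9) / 0.84 = 1.1111 > 1, so every player's dominant strategy flips to full contribution.
So the Nash equilibrium is full contribution by all 9; the group earns 9 × (38 × 0.16 + 8.4 × 38) = 2927.52.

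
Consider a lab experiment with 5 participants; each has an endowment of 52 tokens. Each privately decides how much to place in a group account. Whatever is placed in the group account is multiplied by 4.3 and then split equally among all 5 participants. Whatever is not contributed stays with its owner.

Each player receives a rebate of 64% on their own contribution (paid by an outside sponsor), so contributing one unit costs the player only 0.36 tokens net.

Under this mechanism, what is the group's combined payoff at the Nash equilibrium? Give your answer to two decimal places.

1284.40 tokens

Under the mechanism each unit contributed yields (4.3/5) / 0.36 = 2.3889 back to its contributor per unit of net cost, which exceeds 1, making full contribution the dominant choice for everyone.
So the Nash equilibrium is full contribution by all 5; the group earns 5 × (52 × 0.64 + 4.3 × 52) = 1284.40.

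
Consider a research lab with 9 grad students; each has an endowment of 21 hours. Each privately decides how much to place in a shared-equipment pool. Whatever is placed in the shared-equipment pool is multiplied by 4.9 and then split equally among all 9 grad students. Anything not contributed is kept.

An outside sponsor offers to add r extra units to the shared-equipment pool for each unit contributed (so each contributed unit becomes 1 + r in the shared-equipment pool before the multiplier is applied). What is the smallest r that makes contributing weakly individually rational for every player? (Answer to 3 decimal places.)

0.837

With matching at rate r, one contributed unit becomes (1 + r) in the shared-equipment pool and returns 4.9 × (1 + r) / 9 to the contributor.
Setting this equal to 1: 1 + r = 9/4.9 = 1.8367.
So the minimum matching rate is r = 1.8367 − 1 = 0.837.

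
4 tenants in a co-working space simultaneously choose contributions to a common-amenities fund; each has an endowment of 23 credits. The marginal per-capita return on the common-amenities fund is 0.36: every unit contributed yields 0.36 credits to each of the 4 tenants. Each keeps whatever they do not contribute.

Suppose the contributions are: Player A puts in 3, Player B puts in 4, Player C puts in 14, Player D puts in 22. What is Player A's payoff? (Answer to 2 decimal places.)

Total contributed: 3 + 4 + 14 + 22 = 43.
Each receives 0.36 × 43 = 15.48 from the common-amenities fund.
Player A keeps 23 − 3 = 20, so Player A's payoff is 20 + 15.48 = 35.48.

35.48 credits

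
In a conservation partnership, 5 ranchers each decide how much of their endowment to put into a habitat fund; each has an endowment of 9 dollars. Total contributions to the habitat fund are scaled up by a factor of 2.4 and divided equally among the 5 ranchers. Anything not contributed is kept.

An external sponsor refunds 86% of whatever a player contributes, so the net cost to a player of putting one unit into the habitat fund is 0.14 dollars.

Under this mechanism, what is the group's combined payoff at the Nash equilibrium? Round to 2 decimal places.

With the mechanism, a contributed unit returns (2.4/5) / 0.14 = 3.4286 per unit of net cost to the contributor — now above 1 — so contributing fully is weakly dominant for every player.
At the Nash equilibrium everyone contributes 9. Group total payoff = 5 × (9 × 0.86 + 2.4 × 9) = 146.70.

146.70 dollars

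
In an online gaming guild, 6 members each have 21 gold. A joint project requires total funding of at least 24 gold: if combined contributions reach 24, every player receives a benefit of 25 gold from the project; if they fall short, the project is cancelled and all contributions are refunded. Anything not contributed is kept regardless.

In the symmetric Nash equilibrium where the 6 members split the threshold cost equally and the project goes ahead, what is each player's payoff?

42 gold

Equal share of the threshold: 24/6 = 4.
At this profile no one gains by cutting their contribution: any cut drops the total below 24, the project is cancelled, contributions are refunded, and the deviator ends with 21, which is less than 21 − 4 + 25 = 42. Contributing more than 4 just wastes the excess. So contributing exactly 4 is a best response.
Each player's payoff: 21 − 4 + 25 = 42.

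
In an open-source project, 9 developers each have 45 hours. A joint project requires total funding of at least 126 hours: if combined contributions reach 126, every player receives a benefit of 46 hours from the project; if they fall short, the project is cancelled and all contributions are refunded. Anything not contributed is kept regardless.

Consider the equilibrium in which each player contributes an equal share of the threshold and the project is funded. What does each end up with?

Equal share of the threshold: 126/9 = 14.
At this profile no one gains by cutting their contribution: any cut drops the total below 126, the project is cancelled, contributions are refunded, and the deviator ends with 45, which is less than 45 − 14 + 46 = 77. Contributing more than 14 just wastes the excess. So contributing exactly 14 is a best response.
Each player's payoff: 45 − 14 + 46 = 77.

77 hours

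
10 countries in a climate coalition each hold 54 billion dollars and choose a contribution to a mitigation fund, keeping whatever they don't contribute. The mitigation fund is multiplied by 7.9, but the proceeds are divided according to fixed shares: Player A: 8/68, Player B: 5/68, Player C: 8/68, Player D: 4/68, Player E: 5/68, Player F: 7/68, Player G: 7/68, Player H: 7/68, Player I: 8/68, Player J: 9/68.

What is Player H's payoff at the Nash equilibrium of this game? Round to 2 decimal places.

Player j's private return per contributed unit is 7.9 × (j's share). Contributing is weakly dominant for j when that share is at least 1/7.9 = 0.1266, and contributing 0 is dominant otherwise.
The only share above 0.1266 is Player J's 9/68, contributing 54; the remaining 9 contribute 0. Total contributed: 54.
Player H keeps 54 and receives 7.9 × 54 × 7/68 = 43.91 from the mitigation fund, for a payoff of 97.91.

97.91 billion dollars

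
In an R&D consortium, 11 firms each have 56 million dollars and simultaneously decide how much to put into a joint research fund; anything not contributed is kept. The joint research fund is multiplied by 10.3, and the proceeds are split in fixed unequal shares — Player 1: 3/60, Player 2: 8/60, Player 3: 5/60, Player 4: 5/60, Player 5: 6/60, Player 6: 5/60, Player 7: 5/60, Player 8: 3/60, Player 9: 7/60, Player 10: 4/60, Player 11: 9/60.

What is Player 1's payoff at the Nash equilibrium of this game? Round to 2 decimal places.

171.36 million dollars

Each unit j contributes comes back to j as 10.3 × (j's share), so j prefers to contribute only if that share exceeds 1/10.3 = 0.0971; otherwise keeping the unit dominates.
Player 2, Player 5, Player 9 and Player 11 are above the threshold, contributing 56 each; the remaining 7 contribute 0. Total contributed: 224.
Player 1 keeps 56 and receives 10.3 × 224 × 3/60 = 115.36 from the joint research fund, for a payoff of 171.36.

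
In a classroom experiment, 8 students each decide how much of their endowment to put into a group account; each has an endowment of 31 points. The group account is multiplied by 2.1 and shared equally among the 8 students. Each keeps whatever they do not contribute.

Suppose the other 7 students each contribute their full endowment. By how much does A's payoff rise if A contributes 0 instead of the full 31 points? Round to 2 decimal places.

Switching from a contribution of 31 to 0 lets A keep an extra 31 points, but lowers the group account by 31, which costs A their own share of that drop: 2.1/8 × 31 = 8.14.
Net gain = 31 − 8.14 = 22.86. The private return per contributed unit (0.2625) is below 1, so free-riding is indeed the best response regardless of what the others do.

22.86 points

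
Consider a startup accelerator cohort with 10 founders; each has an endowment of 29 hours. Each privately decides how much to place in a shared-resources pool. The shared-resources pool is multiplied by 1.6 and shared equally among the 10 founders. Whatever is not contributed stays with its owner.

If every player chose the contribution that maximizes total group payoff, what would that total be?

464.00 hours

Each contributed unit returns 1.600 to the group as a whole (0.1600 to each of 10 players), which exceeds 1, so the social optimum is full contribution: group total = 1.600 × 290 = 464.00.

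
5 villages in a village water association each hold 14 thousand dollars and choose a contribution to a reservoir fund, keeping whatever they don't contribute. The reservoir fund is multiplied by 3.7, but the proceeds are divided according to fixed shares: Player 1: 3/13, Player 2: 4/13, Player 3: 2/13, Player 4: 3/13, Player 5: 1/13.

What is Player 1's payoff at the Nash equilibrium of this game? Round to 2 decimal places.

25.95 thousand dollars

Player j's private return per contributed unit is 3.7 × (j's share). Contributing is weakly dominant for j when that share is at least 1/3.7 = 0.2703, and contributing 0 is dominant otherwise.
The only share above 0.2703 is Player 2's 4/13, contributing 14; the remaining 4 contribute 0. Total contributed: 14.
Player 1 keeps 14 and receives 3.7 × 14 × 3/13 = 11.95 from the reservoir fund, for a payoff of 25.95.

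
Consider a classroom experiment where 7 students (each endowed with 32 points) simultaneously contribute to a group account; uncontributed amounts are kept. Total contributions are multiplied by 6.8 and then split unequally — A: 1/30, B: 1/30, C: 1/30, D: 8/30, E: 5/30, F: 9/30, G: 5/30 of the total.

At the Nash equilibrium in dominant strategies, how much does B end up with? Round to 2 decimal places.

Each unit j contributes comes back to j as 6.8 × (j's share), so j prefers to contribute only if that share exceeds 1/6.8 = 0.1471; otherwise keeping the unit dominates.
D, E, F and G clear that bar, contributing 32 each; the remaining 3 contribute 0. Total contributed: 128.
B keeps 32 and receives 6.8 × 128 × 1/30 = 29.01 from the group account, for a payoff of 61.01.

61.01 points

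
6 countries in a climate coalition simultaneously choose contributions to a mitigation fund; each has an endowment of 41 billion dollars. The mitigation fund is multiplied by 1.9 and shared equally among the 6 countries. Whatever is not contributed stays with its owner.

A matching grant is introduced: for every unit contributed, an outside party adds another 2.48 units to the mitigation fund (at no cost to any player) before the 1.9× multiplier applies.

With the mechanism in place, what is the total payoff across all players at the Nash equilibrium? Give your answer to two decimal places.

Under the mechanism each unit contributed yields 1.9 × 3.48 / 6 = 1.1020 back to its contributor per unit of net cost, which exceeds 1, making full contribution the dominant choice for everyone.
So the Nash equilibrium is full contribution by all 6; the group earns 1.9 × 3.48 × 246 = 1626.55.

1626.55 billion dollars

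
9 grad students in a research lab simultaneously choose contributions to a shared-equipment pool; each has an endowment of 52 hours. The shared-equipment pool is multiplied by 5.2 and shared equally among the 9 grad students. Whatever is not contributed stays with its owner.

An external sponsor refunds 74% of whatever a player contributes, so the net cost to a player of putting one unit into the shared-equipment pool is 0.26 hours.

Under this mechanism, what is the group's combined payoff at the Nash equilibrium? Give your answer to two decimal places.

With the mechanism, a contributed unit returns (5.2/9) / 0.26 = 2.2222 per unit of net cost to the contributor — now above 1 — so contributing fully is weakly dominant for every player.
At the Nash equilibrium everyone contributes 52. Group total payoff = 9 × (52 × 0.74 + 5.2 × 52) = 2779.92.

2779.92 hours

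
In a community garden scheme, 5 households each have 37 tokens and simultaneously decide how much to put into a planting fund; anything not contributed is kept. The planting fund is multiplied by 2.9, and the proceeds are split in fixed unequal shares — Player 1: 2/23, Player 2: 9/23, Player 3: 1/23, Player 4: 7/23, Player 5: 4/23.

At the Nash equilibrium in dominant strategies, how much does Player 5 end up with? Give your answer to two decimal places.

55.66 tokens

A player with share s gets back 2.9·s per unit contributed, so full contribution is dominant for anyone with s > 1/2.9 = 0.3448 and zero contribution is dominant for anyone below.
Player 2 alone (share 9/23) is above the threshold, contributing 37; the remaining 4 contribute 0. Total contributed: 37.
Player 5 keeps 37 and receives 2.9 × 37 × 4/23 = 18.66 from the planting fund, for a payoff of 55.66.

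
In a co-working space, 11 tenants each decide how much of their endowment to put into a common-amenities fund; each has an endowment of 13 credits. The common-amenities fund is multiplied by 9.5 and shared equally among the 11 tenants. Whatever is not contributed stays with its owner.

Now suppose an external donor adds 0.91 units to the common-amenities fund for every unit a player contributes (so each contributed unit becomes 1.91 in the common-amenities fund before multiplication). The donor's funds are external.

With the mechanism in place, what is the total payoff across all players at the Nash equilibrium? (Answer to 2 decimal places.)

With the mechanism, a contributed unit returns 9.5 × 1.91 / 11 = 1.6495 per unit of net cost to the contributor — now above 1 — so contributing fully is weakly dominant for every player.
So the Nash equilibrium is full contribution by all 11; the group earns 9.5 × 1.91 × 143 = 2594.74.

2594.74 credits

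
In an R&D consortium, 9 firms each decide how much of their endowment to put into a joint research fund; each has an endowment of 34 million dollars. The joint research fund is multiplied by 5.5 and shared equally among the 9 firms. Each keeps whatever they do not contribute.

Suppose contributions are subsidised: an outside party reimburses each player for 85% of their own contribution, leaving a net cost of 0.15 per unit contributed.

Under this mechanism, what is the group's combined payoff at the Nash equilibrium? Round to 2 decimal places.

1943.10 million dollars

Under the mechanism each unit contributed yields (5.5/9) / 0.15 = 4.0741 back to its contributor per unit of net cost, which exceeds 1, making full contribution the dominant choice for everyone.
So the Nash equilibrium is full contribution by all 9; the group earns 9 × (34 × 0.85 + 5.5 × 34) = 1943.10.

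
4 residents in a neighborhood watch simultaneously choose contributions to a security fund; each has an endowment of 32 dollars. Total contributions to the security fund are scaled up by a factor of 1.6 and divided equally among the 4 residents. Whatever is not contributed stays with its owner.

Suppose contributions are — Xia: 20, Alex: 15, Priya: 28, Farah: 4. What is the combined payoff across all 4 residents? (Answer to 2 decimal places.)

Total contributed: 20 + 15 + 28 + 4 = 67; total kept: 4 × 32 − 67 = 61.
The security fund pays out 1.6 × 67 = 107.20 in aggregate.
Group total = 61 + 107.20 = 168.20.

168.20 dollars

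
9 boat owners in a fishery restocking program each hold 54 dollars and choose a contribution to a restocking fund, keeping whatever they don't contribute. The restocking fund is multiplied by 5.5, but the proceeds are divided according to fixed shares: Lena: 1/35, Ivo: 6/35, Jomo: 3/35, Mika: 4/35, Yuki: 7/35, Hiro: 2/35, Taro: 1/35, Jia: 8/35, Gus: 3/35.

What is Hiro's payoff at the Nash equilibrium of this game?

87.94 dollars

For player j, contributing a unit is worthwhile iff 5.5 × (j's share) ≥ 1, i.e. iff j's share is at least 0.1818.
The shares above 0.1818 belong to Yuki and Jia, contributing 54 each; the remaining 7 contribute 0. Total contributed: 108.
Hiro keeps 54 and receives 5.5 × 108 × 2/35 = 33.94 from the restocking fund, for a payoff of 87.94.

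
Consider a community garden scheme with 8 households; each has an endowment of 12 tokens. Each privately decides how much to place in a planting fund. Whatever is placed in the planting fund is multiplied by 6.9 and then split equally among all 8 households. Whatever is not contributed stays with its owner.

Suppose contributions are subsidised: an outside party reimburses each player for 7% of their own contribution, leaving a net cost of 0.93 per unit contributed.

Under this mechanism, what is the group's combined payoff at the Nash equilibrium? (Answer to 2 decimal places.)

96.00 tokens

With the mechanism, a contributed unit returns (6.9/8) / 0.93 = 0.9274 per unit of net cost — still below 1 — so contributing 0 remains dominant for every player.
Everyone keeps their endowment and the group total is 8 × 12 = 96.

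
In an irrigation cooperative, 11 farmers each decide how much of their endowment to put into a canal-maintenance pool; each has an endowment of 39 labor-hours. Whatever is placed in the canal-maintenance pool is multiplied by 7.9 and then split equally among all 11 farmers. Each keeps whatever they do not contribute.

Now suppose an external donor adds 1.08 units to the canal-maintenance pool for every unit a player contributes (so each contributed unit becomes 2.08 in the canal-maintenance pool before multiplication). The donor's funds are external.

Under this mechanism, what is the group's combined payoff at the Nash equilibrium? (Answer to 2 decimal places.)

7049.33 labor-hours

With the mechanism, a contributed unit returns 7.9 × 2.08 / 11 = 1.4938 per unit of net cost to the contributor — now above 1 — so contributing fully is weakly dominant for every player.
At the Nash equilibrium everyone contributes 39. Group total payoff = 7.9 × 2.08 × 429 = 7049.33.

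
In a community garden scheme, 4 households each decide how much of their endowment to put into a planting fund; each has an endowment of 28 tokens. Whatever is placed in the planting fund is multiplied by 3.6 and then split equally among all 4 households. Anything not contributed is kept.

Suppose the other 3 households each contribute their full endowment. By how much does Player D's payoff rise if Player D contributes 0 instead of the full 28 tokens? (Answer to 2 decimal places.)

2.80 tokens

Switching from a contribution of 28 to 0 lets Player D keep an extra 28 tokens, but lowers the planting fund by 28, which costs Player D their own share of that drop: 3.6/4 × 28 = 25.20.
Net gain = 28 − 25.20 = 2.80. The private return per contributed unit (0.9000) is below 1, so free-riding is indeed the best response regardless of what the others do.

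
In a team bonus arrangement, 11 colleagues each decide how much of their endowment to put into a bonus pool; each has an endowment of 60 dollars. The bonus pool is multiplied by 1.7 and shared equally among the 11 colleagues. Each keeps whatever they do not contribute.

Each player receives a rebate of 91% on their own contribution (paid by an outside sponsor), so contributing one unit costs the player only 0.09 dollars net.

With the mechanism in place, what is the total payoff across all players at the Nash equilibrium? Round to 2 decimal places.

1722.60 dollars

Under the mechanism each unit contributed yields (1.7/11) / 0.09 = 1.7172 back to its contributor per unit of net cost, which exceeds 1, making full contribution the dominant choice for everyone.
So the Nash equilibrium is full contribution by all 11; the group earns 11 × (60 × 0.91 + 1.7 × 60) = 1722.60.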